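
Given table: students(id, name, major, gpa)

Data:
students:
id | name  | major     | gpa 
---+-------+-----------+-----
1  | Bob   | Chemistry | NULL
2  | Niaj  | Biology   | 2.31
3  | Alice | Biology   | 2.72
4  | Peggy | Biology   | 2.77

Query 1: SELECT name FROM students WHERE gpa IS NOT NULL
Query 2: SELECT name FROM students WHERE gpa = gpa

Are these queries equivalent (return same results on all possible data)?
Yes, equivalent

Both queries return: [('Alice',), ('Niaj',), ('Peggy',)]

Reason: IS NOT NULL vs self-equality (both exclude NULLs)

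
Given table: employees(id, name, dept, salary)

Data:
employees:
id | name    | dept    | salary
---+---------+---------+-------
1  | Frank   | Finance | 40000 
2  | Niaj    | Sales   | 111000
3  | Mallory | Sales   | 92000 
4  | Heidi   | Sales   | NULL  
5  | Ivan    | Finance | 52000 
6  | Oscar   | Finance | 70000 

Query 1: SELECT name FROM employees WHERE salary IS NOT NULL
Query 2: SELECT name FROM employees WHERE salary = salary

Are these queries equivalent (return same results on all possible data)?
Yes, equivalent

Both queries return: [('Frank',), ('Ivan',), ('Mallory',), ('Niaj',), ('Oscar',)]

Reason: IS NOT NULL vs self-equality (both exclude NULLs)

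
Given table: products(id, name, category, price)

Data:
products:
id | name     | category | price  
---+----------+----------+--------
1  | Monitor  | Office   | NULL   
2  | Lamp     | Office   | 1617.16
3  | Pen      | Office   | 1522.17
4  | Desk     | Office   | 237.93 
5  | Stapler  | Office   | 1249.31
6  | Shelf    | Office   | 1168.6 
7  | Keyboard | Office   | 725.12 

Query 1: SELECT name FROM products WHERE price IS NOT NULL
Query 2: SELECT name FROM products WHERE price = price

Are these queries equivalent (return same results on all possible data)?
Yes, equivalent

Both queries return: [('Desk',), ('Keyboard',), ('Lamp',), ('Pen',), ('Shelf',), ('Stapler',)]

Reason: IS NOT NULL vs self-equality (both exclude NULLs)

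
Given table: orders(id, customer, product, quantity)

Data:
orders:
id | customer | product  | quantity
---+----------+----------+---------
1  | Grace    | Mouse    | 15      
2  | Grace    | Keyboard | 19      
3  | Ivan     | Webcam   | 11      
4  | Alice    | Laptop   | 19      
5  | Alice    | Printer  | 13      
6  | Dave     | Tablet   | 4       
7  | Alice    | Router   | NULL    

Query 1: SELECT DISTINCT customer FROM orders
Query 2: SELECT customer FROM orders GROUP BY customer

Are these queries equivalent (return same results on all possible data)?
Yes, equivalent

Both queries return: [('Alice',), ('Dave',), ('Grace',), ('Ivan',)]

Reason: Both get unique customers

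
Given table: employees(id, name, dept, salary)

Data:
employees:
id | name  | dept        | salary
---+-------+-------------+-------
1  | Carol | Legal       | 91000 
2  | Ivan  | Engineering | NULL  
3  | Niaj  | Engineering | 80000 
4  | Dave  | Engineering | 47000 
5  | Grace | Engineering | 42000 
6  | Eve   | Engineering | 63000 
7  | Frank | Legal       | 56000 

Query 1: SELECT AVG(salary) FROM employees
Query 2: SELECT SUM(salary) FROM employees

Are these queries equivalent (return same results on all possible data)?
No, not equivalent

Query 1 returns: [(63166.666666666664,)]
Query 2 returns: [(379000,)]

Reason: AVG vs SUM give different aggregate values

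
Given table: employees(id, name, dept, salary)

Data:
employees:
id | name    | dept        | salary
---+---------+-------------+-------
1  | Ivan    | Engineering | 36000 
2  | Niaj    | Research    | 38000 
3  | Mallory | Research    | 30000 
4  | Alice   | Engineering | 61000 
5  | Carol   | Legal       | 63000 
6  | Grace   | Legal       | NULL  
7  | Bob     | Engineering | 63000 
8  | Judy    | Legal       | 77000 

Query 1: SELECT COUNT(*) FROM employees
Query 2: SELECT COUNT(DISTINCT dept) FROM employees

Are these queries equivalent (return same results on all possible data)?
No, not equivalent

Query 1 returns: [(8,)]
Query 2 returns: [(3,)]

Reason: COUNT(*) counts rows, COUNT(DISTINCT dept) counts unique depts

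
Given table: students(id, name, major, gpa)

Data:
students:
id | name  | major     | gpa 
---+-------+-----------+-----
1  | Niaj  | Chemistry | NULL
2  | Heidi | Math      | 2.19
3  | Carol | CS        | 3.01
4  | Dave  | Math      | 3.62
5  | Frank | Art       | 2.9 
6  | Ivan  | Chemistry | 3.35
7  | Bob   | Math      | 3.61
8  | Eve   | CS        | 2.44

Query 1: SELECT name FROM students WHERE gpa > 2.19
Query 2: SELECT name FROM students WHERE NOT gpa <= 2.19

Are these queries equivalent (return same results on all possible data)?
Yes, equivalent

Both queries return: [('Bob',), ('Carol',), ('Dave',), ('Eve',), ('Frank',), ('Ivan',)]

Reason: Both filter gpa > 2.19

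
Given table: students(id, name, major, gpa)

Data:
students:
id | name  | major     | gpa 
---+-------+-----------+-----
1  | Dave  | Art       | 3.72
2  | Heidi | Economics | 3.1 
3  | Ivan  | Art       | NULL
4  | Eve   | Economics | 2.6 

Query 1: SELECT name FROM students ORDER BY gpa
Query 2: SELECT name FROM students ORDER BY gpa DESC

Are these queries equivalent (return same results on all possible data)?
No, not equivalent

Query 1 returns: [('Ivan',), ('Eve',), ('Heidi',), ('Dave',)]
Query 2 returns: [('Dave',), ('Heidi',), ('Eve',), ('Ivan',)]

Reason: ASC vs DESC gives opposite ordering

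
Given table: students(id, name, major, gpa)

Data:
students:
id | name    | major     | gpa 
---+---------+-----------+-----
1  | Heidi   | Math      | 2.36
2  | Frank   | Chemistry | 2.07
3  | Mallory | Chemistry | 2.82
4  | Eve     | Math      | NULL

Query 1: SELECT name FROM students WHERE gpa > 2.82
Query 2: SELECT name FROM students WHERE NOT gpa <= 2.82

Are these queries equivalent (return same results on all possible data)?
Yes, equivalent

Both queries return: []

Reason: Both filter gpa > 2.82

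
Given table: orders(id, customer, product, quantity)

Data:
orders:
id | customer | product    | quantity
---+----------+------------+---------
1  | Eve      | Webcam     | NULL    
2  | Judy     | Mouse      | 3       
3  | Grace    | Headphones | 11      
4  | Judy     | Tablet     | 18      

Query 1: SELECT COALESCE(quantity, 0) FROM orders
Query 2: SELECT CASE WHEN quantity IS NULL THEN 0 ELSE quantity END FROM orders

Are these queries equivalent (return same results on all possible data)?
Yes, equivalent

Both queries return: [(0,), (3,), (11,), (18,)]

Reason: COALESCE vs CASE for NULL handling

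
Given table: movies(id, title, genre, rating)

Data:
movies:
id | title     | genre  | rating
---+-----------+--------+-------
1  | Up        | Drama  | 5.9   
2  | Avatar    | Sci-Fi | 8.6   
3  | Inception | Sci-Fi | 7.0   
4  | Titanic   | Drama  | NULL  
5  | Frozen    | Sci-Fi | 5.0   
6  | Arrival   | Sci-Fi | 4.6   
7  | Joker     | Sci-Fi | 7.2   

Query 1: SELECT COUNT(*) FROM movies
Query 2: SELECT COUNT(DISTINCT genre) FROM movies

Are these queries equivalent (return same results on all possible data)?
No, not equivalent

Query 1 returns: [(7,)]
Query 2 returns: [(2,)]

Reason: COUNT(*) counts rows, COUNT(DISTINCT genre) counts unique genres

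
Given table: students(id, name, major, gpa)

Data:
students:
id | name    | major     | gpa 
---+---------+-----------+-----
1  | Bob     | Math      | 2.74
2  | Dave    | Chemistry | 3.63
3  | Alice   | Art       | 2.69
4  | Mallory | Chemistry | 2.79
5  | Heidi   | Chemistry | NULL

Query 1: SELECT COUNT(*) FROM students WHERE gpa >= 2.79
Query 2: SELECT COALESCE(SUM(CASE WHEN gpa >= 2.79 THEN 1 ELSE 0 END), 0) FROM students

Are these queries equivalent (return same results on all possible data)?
Yes, equivalent

Both queries return: [(2,)]

Reason: COUNT with WHERE vs conditional SUM (COALESCE handles empty-table NULL)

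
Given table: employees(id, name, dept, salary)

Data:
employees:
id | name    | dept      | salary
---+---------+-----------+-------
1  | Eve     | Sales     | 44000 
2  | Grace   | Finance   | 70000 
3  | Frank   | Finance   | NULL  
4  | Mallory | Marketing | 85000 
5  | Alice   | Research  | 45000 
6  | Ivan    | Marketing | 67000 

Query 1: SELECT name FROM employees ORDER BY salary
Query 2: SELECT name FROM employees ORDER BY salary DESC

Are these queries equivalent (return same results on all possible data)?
No, not equivalent

Query 1 returns: [('Frank',), ('Eve',), ('Alice',), ('Ivan',), ('Grace',), ('Mallory',)]
Query 2 returns: [('Mallory',), ('Grace',), ('Ivan',), ('Alice',), ('Eve',), ('Frank',)]

Reason: ASC vs DESC gives opposite ordering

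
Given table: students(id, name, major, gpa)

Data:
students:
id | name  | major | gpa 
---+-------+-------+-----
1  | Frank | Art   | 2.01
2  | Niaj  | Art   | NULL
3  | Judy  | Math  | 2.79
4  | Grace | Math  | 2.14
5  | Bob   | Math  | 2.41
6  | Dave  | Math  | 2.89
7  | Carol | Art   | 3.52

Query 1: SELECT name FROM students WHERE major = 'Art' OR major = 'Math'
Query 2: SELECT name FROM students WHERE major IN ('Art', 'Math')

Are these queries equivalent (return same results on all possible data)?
Yes, equivalent

Both queries return: [('Bob',), ('Carol',), ('Dave',), ('Frank',), ('Grace',), ('Judy',), ('Niaj',)]

Reason: OR vs IN are equivalent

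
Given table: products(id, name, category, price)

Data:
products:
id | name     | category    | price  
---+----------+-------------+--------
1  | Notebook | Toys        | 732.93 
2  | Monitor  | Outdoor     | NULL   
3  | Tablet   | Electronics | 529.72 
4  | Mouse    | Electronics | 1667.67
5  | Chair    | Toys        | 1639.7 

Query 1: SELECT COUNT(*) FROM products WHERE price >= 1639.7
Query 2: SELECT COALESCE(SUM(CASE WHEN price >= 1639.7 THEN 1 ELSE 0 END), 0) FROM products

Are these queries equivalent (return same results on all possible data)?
Yes, equivalent

Both queries return: [(2,)]

Reason: COUNT with WHERE vs conditional SUM (COALESCE handles empty-table NULL)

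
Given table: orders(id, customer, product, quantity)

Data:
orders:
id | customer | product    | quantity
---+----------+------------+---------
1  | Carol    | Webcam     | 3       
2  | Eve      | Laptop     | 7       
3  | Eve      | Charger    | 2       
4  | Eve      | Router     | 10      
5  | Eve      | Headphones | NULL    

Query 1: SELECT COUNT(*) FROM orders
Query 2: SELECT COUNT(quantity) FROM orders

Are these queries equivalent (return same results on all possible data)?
No, not equivalent

Query 1 returns: [(5,)]
Query 2 returns: [(4,)]

Reason: COUNT(*) includes NULLs, COUNT(column) excludes them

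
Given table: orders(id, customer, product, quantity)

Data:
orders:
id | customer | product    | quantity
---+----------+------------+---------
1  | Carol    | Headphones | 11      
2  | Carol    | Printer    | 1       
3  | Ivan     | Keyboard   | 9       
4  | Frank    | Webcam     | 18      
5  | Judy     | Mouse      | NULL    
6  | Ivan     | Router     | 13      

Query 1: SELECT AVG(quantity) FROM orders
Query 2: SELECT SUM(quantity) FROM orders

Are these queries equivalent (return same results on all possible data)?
No, not equivalent

Query 1 returns: [(10.4,)]
Query 2 returns: [(52,)]

Reason: AVG vs SUM give different aggregate values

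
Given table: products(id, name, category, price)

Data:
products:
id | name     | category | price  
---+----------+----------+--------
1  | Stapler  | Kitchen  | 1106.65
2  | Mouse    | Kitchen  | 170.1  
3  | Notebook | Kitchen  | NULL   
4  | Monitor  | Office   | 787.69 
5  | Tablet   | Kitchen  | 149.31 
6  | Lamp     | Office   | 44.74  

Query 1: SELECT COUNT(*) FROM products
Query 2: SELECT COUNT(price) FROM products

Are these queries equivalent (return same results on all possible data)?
No, not equivalent

Query 1 returns: [(6,)]
Query 2 returns: [(5,)]

Reason: COUNT(*) includes NULLs, COUNT(column) excludes them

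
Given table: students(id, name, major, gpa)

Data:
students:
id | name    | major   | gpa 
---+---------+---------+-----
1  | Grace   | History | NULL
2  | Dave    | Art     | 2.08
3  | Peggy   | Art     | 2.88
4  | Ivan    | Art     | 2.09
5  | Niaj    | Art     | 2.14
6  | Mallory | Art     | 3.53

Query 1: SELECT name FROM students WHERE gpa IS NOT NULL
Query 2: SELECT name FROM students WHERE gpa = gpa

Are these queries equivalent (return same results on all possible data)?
Yes, equivalent

Both queries return: [('Dave',), ('Ivan',), ('Mallory',), ('Niaj',), ('Peggy',)]

Reason: IS NOT NULL vs self-equality (both exclude NULLs)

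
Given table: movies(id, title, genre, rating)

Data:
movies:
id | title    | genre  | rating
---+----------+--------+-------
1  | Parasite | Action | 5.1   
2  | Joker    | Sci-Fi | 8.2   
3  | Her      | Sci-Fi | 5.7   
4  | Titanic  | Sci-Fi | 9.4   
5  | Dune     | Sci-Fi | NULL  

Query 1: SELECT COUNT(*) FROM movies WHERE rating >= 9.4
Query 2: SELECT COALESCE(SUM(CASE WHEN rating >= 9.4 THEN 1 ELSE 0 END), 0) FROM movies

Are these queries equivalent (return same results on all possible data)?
Yes, equivalent

Both queries return: [(1,)]

Reason: COUNT with WHERE vs conditional SUM (COALESCE handles empty-table NULL)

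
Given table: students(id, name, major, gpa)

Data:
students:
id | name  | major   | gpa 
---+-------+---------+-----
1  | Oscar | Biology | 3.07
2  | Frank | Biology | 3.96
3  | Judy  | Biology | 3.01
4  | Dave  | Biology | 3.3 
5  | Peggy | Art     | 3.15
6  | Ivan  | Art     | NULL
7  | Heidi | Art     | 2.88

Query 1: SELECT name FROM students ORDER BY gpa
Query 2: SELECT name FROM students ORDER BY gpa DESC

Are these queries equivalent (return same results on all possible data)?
No, not equivalent

Query 1 returns: [('Ivan',), ('Heidi',), ('Judy',), ('Oscar',), ('Peggy',), ('Dave',), ('Frank',)]
Query 2 returns: [('Frank',), ('Dave',), ('Peggy',), ('Oscar',), ('Judy',), ('Heidi',), ('Ivan',)]

Reason: ASC vs DESC gives opposite ordering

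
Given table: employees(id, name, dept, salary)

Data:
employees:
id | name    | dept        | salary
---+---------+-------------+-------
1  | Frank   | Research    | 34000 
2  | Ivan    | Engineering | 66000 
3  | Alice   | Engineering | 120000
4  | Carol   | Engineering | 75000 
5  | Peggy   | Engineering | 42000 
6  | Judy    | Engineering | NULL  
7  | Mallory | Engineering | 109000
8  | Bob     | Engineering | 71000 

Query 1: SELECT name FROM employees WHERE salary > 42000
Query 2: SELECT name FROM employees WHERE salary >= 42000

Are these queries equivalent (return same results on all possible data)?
No, not equivalent

Query 1 returns: [('Ivan',), ('Alice',), ('Carol',), ('Mallory',), ('Bob',)]
Query 2 returns: [('Ivan',), ('Alice',), ('Carol',), ('Peggy',), ('Mallory',), ('Bob',)]

Reason: > vs >= gives different results when salary = 42000 exists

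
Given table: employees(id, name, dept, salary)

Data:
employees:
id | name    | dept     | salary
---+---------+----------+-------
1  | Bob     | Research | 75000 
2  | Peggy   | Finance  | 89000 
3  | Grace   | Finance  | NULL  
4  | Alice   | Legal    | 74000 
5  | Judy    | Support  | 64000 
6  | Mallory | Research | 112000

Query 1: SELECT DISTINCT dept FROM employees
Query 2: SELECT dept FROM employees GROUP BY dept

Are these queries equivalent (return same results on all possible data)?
Yes, equivalent

Both queries return: [('Finance',), ('Legal',), ('Research',), ('Support',)]

Reason: Both get unique depts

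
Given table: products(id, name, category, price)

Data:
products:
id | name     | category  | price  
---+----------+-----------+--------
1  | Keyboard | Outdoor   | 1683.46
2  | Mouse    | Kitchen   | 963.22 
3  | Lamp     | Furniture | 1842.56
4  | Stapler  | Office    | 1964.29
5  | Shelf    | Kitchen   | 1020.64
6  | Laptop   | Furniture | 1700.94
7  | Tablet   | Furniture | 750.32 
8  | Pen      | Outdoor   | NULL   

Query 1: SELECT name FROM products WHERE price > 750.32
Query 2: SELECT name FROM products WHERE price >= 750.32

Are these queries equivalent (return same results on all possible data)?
No, not equivalent

Query 1 returns: [('Keyboard',), ('Mouse',), ('Lamp',), ('Stapler',), ('Shelf',), ('Laptop',)]
Query 2 returns: [('Keyboard',), ('Mouse',), ('Lamp',), ('Stapler',), ('Shelf',), ('Laptop',), ('Tablet',)]

Reason: > vs >= gives different results when price = 750.32 exists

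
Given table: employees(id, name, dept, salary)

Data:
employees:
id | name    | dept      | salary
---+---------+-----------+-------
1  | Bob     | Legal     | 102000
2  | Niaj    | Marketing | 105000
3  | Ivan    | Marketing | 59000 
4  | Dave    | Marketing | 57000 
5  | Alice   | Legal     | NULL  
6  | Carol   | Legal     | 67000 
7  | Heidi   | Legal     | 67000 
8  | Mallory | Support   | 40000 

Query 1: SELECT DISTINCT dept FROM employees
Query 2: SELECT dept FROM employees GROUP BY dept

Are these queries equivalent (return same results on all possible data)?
Yes, equivalent

Both queries return: [('Legal',), ('Marketing',), ('Support',)]

Reason: Both get unique depts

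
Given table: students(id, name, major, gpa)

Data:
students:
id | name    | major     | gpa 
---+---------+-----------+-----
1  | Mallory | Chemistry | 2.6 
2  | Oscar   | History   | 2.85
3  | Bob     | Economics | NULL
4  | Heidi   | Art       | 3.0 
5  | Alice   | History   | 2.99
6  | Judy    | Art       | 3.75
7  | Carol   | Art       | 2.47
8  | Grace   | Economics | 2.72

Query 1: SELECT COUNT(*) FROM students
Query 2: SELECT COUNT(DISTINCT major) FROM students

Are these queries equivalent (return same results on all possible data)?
No, not equivalent

Query 1 returns: [(8,)]
Query 2 returns: [(4,)]

Reason: COUNT(*) counts rows, COUNT(DISTINCT major) counts unique majors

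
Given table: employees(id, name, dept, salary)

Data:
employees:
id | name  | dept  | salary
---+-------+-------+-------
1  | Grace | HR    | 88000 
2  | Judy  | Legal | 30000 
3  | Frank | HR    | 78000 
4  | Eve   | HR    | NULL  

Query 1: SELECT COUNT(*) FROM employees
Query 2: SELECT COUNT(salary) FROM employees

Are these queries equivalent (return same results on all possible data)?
No, not equivalent

Query 1 returns: [(4,)]
Query 2 returns: [(3,)]

Reason: COUNT(*) includes NULLs, COUNT(column) excludes them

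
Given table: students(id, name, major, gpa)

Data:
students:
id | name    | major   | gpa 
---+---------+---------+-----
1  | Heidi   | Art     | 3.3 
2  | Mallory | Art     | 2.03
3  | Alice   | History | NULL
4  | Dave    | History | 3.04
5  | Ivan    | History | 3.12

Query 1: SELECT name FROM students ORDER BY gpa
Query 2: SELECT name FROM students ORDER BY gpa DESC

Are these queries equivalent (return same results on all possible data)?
No, not equivalent

Query 1 returns: [('Alice',), ('Mallory',), ('Dave',), ('Ivan',), ('Heidi',)]
Query 2 returns: [('Heidi',), ('Ivan',), ('Dave',), ('Mallory',), ('Alice',)]

Reason: ASC vs DESC gives opposite ordering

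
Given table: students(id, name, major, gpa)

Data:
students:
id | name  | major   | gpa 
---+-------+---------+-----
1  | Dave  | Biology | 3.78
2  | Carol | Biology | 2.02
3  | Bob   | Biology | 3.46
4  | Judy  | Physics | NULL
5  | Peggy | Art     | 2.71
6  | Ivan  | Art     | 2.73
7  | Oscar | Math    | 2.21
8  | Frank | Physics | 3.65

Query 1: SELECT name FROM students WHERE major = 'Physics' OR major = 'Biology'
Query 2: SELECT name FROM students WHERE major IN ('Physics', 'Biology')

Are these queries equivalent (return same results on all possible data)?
Yes, equivalent

Both queries return: [('Bob',), ('Carol',), ('Dave',), ('Frank',), ('Judy',)]

Reason: OR vs IN are equivalent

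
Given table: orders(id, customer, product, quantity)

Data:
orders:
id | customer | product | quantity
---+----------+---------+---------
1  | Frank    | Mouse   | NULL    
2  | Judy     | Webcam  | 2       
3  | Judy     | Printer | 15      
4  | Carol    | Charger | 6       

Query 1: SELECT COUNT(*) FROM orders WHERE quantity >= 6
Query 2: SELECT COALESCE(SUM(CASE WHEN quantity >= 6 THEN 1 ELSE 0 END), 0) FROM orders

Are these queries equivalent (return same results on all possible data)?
Yes, equivalent

Both queries return: [(2,)]

Reason: COUNT with WHERE vs conditional SUM (COALESCE handles empty-table NULL)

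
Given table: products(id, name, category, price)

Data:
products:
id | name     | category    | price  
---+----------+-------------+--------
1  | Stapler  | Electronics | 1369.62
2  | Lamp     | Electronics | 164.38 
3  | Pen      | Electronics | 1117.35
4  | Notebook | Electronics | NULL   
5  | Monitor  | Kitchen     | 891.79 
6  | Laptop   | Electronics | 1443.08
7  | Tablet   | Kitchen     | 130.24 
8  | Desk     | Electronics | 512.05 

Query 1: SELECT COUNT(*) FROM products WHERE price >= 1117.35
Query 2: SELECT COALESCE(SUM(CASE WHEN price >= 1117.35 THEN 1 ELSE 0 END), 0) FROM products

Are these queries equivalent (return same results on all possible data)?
Yes, equivalent

Both queries return: [(3,)]

Reason: COUNT with WHERE vs conditional SUM (COALESCE handles empty-table NULL)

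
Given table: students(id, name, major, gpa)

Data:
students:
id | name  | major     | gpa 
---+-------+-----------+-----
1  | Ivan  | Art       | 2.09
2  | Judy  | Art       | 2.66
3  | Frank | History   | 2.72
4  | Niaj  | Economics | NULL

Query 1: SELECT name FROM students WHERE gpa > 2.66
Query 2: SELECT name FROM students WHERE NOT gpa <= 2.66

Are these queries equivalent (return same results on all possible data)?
Yes, equivalent

Both queries return: [('Frank',)]

Reason: Both filter gpa > 2.66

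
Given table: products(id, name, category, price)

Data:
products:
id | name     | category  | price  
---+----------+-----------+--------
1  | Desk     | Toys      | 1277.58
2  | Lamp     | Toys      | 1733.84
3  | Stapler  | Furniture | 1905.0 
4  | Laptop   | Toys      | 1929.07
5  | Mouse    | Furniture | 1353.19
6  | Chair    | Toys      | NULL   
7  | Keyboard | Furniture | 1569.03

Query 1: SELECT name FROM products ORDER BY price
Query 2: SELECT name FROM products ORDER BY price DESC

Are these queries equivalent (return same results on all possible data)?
No, not equivalent

Query 1 returns: [('Chair',), ('Desk',), ('Mouse',), ('Keyboard',), ('Lamp',), ('Stapler',), ('Laptop',)]
Query 2 returns: [('Laptop',), ('Stapler',), ('Lamp',), ('Keyboard',), ('Mouse',), ('Desk',), ('Chair',)]

Reason: ASC vs DESC gives opposite ordering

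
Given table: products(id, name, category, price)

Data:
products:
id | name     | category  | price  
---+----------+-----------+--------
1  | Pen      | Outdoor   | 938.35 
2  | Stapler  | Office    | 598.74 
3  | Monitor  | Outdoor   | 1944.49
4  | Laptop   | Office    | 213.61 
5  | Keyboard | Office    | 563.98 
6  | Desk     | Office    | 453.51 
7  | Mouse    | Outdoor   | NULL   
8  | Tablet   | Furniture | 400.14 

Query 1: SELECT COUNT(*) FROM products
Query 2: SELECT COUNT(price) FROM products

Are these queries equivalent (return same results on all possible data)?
No, not equivalent

Query 1 returns: [(8,)]
Query 2 returns: [(7,)]

Reason: COUNT(*) includes NULLs, COUNT(column) excludes them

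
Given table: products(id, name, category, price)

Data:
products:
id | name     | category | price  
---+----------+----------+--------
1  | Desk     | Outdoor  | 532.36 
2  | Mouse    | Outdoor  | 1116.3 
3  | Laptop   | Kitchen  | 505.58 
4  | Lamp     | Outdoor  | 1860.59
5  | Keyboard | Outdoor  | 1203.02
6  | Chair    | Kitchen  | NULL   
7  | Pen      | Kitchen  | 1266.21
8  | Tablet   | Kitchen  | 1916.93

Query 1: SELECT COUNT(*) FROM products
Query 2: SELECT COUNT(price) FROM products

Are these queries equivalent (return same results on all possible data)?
No, not equivalent

Query 1 returns: [(8,)]
Query 2 returns: [(7,)]

Reason: COUNT(*) includes NULLs, COUNT(column) excludes them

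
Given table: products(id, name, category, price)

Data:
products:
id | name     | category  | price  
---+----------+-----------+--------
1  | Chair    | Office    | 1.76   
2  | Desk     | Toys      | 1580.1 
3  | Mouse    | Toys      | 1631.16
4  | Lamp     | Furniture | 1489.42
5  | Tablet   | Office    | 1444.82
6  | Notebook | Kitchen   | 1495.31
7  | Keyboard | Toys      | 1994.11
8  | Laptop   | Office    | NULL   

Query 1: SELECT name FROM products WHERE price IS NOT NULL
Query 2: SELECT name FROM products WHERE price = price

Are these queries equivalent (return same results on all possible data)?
Yes, equivalent

Both queries return: [('Chair',), ('Desk',), ('Keyboard',), ('Lamp',), ('Mouse',), ('Notebook',), ('Tablet',)]

Reason: IS NOT NULL vs self-equality (both exclude NULLs)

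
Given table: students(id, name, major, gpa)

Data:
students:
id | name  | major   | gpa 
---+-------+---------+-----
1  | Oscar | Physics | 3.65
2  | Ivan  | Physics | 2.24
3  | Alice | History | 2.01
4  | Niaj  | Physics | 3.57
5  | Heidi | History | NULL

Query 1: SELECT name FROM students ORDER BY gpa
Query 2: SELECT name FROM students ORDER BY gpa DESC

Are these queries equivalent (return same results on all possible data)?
No, not equivalent

Query 1 returns: [('Heidi',), ('Alice',), ('Ivan',), ('Niaj',), ('Oscar',)]
Query 2 returns: [('Oscar',), ('Niaj',), ('Ivan',), ('Alice',), ('Heidi',)]

Reason: ASC vs DESC gives opposite ordering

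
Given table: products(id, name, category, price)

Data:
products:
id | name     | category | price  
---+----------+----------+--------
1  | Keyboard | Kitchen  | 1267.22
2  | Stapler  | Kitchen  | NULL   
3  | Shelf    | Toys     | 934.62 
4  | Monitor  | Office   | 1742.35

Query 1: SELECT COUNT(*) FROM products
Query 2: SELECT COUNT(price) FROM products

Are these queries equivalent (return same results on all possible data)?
No, not equivalent

Query 1 returns: [(4,)]
Query 2 returns: [(3,)]

Reason: COUNT(*) includes NULLs, COUNT(column) excludes them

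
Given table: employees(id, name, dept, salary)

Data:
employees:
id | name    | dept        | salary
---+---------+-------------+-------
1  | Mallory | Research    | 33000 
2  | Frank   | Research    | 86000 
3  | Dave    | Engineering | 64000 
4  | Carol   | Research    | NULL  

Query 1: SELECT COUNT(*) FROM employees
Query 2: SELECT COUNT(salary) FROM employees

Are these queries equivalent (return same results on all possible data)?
No, not equivalent

Query 1 returns: [(4,)]
Query 2 returns: [(3,)]

Reason: COUNT(*) includes NULLs, COUNT(column) excludes them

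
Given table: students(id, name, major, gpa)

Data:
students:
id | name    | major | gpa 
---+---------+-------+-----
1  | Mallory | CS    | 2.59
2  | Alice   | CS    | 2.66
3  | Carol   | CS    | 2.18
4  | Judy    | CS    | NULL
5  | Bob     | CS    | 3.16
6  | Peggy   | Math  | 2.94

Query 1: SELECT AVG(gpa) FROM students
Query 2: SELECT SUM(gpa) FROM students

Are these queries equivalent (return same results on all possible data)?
No, not equivalent

Query 1 returns: [(2.7060000000000004,)]
Query 2 returns: [(13.530000000000001,)]

Reason: AVG vs SUM give different aggregate values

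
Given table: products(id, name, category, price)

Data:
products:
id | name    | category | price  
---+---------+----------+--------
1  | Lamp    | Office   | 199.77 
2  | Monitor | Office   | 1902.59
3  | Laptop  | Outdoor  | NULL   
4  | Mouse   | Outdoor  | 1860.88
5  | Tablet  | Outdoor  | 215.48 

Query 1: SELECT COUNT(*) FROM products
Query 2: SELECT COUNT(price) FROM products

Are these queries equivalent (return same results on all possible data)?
No, not equivalent

Query 1 returns: [(5,)]
Query 2 returns: [(4,)]

Reason: COUNT(*) includes NULLs, COUNT(column) excludes them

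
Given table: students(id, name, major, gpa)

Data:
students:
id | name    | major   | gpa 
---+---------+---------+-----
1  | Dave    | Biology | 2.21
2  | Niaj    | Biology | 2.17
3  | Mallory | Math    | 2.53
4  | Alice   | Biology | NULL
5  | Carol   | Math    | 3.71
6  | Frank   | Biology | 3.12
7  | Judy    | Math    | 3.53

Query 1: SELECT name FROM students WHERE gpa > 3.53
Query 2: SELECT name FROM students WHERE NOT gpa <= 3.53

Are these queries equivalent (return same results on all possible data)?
Yes, equivalent

Both queries return: [('Carol',)]

Reason: Both filter gpa > 3.53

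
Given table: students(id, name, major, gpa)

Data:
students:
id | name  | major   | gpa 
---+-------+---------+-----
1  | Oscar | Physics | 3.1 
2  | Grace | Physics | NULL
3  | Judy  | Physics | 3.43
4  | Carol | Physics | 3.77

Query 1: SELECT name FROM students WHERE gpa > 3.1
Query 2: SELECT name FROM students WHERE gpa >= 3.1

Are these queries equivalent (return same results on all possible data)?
No, not equivalent

Query 1 returns: [('Judy',), ('Carol',)]
Query 2 returns: [('Oscar',), ('Judy',), ('Carol',)]

Reason: > vs >= gives different results when gpa = 3.1 exists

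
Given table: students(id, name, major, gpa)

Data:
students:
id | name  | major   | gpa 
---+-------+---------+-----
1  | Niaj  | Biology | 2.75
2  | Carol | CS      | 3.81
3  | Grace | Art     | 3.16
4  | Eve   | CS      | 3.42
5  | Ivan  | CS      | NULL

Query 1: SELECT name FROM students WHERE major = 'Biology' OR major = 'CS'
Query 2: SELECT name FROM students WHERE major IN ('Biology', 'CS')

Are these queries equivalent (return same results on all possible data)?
Yes, equivalent

Both queries return: [('Carol',), ('Eve',), ('Ivan',), ('Niaj',)]

Reason: OR vs IN are equivalent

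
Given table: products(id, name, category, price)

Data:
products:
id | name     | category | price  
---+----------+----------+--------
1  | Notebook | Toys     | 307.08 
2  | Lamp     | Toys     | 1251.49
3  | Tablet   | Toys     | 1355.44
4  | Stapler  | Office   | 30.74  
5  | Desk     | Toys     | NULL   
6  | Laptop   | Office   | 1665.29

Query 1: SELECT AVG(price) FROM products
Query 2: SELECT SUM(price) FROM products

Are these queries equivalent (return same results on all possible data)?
No, not equivalent

Query 1 returns: [(922.008,)]
Query 2 returns: [(4610.04,)]

Reason: AVG vs SUM give different aggregate values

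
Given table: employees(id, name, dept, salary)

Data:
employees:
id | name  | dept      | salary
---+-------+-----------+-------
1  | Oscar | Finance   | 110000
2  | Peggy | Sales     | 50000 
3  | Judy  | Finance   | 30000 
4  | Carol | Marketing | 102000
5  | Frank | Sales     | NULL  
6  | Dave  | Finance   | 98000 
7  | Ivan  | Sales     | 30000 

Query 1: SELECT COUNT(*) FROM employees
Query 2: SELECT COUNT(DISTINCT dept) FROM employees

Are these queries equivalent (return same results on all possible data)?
No, not equivalent

Query 1 returns: [(7,)]
Query 2 returns: [(3,)]

Reason: COUNT(*) counts rows, COUNT(DISTINCT dept) counts unique depts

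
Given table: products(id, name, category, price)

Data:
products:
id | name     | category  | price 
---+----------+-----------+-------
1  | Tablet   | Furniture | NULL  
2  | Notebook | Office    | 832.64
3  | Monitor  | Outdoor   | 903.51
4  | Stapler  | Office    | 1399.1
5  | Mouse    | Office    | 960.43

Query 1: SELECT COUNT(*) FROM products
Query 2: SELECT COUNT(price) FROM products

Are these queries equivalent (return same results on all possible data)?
No, not equivalent

Query 1 returns: [(5,)]
Query 2 returns: [(4,)]

Reason: COUNT(*) includes NULLs, COUNT(column) excludes them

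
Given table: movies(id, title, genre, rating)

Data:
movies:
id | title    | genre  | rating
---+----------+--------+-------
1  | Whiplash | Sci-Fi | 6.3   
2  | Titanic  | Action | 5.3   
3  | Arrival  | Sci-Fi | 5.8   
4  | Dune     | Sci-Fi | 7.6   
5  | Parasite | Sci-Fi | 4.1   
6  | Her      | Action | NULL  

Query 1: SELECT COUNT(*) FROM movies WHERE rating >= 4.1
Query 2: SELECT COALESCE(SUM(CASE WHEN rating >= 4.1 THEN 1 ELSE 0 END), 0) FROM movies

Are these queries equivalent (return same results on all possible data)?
Yes, equivalent

Both queries return: [(5,)]

Reason: COUNT with WHERE vs conditional SUM (COALESCE handles empty-table NULL)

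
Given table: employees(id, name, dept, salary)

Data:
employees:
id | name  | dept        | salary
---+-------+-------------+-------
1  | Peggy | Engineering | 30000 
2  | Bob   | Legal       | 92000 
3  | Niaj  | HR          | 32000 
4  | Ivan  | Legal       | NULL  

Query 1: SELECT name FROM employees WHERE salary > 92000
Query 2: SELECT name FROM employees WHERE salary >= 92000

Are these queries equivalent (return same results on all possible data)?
No, not equivalent

Query 1 returns: []
Query 2 returns: [('Bob',)]

Reason: > vs >= gives different results when salary = 92000 exists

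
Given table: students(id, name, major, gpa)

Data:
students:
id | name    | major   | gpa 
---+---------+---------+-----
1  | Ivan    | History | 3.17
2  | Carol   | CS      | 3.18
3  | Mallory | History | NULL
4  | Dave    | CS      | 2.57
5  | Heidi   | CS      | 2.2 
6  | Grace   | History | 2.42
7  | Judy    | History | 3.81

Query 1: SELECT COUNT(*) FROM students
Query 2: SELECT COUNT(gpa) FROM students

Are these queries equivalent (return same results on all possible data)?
No, not equivalent

Query 1 returns: [(7,)]
Query 2 returns: [(6,)]

Reason: COUNT(*) includes NULLs, COUNT(column) excludes them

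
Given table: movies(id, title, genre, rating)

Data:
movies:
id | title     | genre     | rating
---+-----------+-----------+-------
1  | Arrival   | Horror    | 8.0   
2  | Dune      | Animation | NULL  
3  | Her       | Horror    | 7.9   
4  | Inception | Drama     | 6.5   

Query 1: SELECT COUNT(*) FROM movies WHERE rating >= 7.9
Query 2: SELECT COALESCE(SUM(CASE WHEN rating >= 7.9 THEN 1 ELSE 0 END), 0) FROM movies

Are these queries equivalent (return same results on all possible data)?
Yes, equivalent

Both queries return: [(2,)]

Reason: COUNT with WHERE vs conditional SUM (COALESCE handles empty-table NULL)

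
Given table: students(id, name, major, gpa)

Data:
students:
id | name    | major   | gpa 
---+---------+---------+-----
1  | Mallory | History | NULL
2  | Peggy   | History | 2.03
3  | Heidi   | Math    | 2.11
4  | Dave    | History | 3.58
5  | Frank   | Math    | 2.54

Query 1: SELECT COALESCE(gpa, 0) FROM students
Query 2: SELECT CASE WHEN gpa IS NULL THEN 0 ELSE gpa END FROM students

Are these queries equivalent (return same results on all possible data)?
Yes, equivalent

Both queries return: [(0,), (2.03,), (2.11,), (2.54,), (3.58,)]

Reason: COALESCE vs CASE for NULL handling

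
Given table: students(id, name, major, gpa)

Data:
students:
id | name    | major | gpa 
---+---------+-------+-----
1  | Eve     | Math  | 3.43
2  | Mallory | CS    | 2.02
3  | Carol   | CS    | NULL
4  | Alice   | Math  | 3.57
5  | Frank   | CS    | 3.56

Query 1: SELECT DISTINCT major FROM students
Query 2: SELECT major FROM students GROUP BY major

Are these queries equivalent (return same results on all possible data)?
Yes, equivalent

Both queries return: [('CS',), ('Math',)]

Reason: Both get unique majors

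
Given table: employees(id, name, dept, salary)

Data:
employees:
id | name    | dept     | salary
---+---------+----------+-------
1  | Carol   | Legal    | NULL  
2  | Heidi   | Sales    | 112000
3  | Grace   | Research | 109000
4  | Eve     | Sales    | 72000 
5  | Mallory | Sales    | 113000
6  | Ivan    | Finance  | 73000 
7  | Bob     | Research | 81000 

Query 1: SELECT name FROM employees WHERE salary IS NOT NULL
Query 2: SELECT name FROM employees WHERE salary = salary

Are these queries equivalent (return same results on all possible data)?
Yes, equivalent

Both queries return: [('Bob',), ('Eve',), ('Grace',), ('Heidi',), ('Ivan',), ('Mallory',)]

Reason: IS NOT NULL vs self-equality (both exclude NULLs)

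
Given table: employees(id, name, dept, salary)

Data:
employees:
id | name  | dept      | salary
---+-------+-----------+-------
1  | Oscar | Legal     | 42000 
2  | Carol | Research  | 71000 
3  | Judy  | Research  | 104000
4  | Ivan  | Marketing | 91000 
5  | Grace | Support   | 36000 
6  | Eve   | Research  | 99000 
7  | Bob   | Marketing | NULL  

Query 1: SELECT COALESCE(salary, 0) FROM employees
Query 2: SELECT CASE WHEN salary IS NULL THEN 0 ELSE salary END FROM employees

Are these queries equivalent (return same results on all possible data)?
Yes, equivalent

Both queries return: [(0,), (36000,), (42000,), (71000,), (91000,), (99000,), (104000,)]

Reason: COALESCE vs CASE for NULL handling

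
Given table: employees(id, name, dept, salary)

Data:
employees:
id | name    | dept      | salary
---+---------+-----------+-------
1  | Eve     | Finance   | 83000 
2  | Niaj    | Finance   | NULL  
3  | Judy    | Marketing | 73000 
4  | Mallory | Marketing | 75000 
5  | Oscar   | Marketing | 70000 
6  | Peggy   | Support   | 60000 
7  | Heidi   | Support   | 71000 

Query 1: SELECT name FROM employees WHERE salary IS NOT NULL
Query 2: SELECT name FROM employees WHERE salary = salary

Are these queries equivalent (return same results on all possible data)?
Yes, equivalent

Both queries return: [('Eve',), ('Heidi',), ('Judy',), ('Mallory',), ('Oscar',), ('Peggy',)]

Reason: IS NOT NULL vs self-equality (both exclude NULLs)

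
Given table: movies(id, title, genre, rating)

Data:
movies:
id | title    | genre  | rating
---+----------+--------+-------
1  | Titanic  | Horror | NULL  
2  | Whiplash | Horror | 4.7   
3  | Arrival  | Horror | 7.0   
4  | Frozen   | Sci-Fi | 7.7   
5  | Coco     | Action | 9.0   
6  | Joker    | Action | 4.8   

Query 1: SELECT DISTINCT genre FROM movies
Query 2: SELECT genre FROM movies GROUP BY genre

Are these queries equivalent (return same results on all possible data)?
Yes, equivalent

Both queries return: [('Action',), ('Horror',), ('Sci-Fi',)]

Reason: Both get unique genres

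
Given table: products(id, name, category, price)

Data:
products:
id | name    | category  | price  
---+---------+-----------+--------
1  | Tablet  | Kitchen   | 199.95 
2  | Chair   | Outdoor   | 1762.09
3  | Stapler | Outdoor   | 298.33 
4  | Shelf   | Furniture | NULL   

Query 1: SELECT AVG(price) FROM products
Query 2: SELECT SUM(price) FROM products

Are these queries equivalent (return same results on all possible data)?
No, not equivalent

Query 1 returns: [(753.4566666666666,)]
Query 2 returns: [(2260.37,)]

Reason: AVG vs SUM give different aggregate values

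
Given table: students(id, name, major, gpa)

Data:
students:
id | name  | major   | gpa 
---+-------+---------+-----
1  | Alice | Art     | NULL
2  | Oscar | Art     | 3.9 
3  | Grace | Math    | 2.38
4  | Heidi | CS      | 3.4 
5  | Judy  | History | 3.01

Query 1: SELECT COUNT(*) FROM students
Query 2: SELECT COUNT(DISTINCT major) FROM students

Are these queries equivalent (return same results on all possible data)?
No, not equivalent

Query 1 returns: [(5,)]
Query 2 returns: [(4,)]

Reason: COUNT(*) counts rows, COUNT(DISTINCT major) counts unique majors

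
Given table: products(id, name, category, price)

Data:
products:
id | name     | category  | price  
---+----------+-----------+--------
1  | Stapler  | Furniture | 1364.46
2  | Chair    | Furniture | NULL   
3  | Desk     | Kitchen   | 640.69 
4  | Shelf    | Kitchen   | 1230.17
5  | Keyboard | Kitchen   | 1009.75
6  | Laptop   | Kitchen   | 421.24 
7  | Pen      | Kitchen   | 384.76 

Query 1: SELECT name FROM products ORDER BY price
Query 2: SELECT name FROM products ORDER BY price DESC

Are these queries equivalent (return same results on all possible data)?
No, not equivalent

Query 1 returns: [('Chair',), ('Pen',), ('Laptop',), ('Desk',), ('Keyboard',), ('Shelf',), ('Stapler',)]
Query 2 returns: [('Stapler',), ('Shelf',), ('Keyboard',), ('Desk',), ('Laptop',), ('Pen',), ('Chair',)]

Reason: ASC vs DESC gives opposite ordering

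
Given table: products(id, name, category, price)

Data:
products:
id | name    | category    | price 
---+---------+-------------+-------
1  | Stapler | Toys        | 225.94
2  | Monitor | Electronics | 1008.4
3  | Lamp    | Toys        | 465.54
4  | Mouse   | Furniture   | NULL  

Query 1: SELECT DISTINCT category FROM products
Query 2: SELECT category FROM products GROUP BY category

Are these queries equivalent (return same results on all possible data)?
Yes, equivalent

Both queries return: [('Electronics',), ('Furniture',), ('Toys',)]

Reason: Both get unique categorys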